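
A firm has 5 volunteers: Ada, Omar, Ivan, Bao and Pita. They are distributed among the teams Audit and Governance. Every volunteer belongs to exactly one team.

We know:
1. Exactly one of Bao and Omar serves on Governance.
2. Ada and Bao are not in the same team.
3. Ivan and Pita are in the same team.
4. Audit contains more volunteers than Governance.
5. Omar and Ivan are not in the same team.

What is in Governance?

Governance = {Ada, Omar}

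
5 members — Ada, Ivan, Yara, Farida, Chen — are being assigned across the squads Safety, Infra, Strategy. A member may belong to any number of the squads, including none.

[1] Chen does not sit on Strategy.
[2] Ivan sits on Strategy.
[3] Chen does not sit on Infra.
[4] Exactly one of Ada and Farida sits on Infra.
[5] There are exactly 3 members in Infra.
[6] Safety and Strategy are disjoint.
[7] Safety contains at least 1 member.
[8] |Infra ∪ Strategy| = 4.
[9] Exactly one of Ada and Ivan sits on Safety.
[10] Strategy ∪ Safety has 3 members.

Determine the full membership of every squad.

Safety = {Ada}; Infra = {Ada, Ivan, Yara}; Strategy = {Farida, Ivan}

From (1): Chen ∉ Strategy.
From (2): Ivan ∈ Strategy.
From (3): Chen ∉ Infra.
(6) (disjoint): Ivan ∉ Safety.
(9) (exactly one): Ada ∈ Safety.
(6) (disjoint): Ada ∉ Strategy.
Suppose Ada ∉ Infra: no assignment then satisfies all the clues, so Ada ∈ Infra.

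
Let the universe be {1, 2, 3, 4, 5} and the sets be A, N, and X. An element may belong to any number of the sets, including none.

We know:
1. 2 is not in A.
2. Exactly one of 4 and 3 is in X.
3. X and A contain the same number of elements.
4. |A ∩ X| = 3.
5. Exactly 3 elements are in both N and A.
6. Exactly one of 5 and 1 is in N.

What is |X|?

4

From (1): 2 ∉ A.
Suppose 1 ∉ A: no assignment then satisfies all the clues, so 1 ∈ A.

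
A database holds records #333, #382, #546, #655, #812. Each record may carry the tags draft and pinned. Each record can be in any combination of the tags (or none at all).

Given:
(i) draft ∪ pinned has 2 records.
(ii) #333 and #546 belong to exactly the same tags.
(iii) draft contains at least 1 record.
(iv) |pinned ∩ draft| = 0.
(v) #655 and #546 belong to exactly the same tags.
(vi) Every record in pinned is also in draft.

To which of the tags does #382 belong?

#382: draft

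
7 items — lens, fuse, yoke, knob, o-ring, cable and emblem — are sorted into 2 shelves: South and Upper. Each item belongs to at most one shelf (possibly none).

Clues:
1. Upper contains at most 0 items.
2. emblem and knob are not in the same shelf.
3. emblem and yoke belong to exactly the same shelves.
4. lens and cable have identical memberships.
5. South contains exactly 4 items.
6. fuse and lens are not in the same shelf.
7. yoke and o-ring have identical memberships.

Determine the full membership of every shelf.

South = {emblem, fuse, o-ring, yoke}; Upper = {}

(1): Upper already has 0, so the rest are out.
Suppose lens ∈ South: no assignment then satisfies all the clues, so lens ∉ South.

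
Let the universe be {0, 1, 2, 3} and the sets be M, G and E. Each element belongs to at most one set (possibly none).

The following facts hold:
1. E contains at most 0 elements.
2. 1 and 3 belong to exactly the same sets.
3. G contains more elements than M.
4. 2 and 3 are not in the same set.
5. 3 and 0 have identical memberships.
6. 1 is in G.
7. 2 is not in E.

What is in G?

G = {0, 1, 3}

From (6): 1 ∈ G.
From (7): 2 ∉ E.
(1): E already has 0, so the rest are out.
(2): 3 matches 1: 3 ∉ M.
(2): 3 matches 1: 3 ∈ G.
(4): 2 ∉ G.
(5): 0 matches 3: 0 ∉ M.
(5): 0 matches 3: 0 ∈ G.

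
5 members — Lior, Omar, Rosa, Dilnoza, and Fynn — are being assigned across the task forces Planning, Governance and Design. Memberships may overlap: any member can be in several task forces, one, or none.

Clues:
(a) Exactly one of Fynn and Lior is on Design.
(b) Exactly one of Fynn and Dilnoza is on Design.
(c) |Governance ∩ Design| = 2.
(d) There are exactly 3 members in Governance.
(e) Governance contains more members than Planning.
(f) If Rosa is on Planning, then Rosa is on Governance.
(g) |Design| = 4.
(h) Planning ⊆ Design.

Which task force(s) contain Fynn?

Fynn: Governance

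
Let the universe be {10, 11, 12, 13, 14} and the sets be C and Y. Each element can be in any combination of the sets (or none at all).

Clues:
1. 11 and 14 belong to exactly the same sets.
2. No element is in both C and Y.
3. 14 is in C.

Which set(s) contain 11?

From (3): 14 ∈ C.
(1): 11 matches 14: 11 ∈ C.
(2) (disjoint): 11 ∉ Y.
(2) (disjoint): 14 ∉ Y.

11: C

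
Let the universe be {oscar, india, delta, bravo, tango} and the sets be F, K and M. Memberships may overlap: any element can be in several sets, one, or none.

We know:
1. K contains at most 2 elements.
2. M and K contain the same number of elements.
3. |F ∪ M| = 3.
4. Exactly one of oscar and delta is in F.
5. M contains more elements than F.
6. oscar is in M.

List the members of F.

F = {delta}

From (6): oscar ∈ M.
Suppose oscar ∈ F: no assignment then satisfies all the clues, so oscar ∉ F.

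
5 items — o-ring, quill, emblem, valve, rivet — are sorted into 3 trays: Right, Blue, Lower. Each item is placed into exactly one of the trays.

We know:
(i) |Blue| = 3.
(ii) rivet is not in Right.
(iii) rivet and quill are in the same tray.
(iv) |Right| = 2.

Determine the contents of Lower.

From (ii): rivet ∉ Right.
(iii): quill matches rivet: quill ∉ Right.
Suppose o-ring ∈ Lower: no assignment then satisfies all the clues, so o-ring ∉ Lower.

Lower = {}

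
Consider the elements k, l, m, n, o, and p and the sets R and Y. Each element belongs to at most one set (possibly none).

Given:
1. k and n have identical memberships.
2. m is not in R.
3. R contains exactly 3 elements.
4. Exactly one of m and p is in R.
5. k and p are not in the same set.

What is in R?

From (2): m ∉ R.
(4) (exactly one): p ∈ R.
(5): k ∉ R.
(1): n matches k: n ∉ R.
(3): only 3 candidates remain for R, so all are in.

R = {l, o, p}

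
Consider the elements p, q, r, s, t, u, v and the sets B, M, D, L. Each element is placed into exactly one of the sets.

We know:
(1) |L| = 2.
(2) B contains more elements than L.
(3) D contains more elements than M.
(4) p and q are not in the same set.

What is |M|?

0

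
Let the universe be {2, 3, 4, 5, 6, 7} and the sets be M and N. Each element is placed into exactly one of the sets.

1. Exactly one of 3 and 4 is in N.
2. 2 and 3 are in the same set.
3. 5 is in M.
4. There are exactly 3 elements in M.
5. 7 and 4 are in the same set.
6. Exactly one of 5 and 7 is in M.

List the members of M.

M = {2, 3, 5}

From (3): 5 ∈ M.
(6) (exactly one): 7 ∉ M.
Only one set left: 7 ∈ N.
(5): 4 matches 7: 4 ∉ M.
(5): 4 matches 7: 4 ∈ N.
(1) (exactly one): 3 ∉ N.
(2): 2 matches 3: 2 ∉ N.
Only one set left: 2 ∈ M.
Only one set left: 3 ∈ M.
(4): M already has 3, so the rest are out.
Only one set left: 6 ∈ N.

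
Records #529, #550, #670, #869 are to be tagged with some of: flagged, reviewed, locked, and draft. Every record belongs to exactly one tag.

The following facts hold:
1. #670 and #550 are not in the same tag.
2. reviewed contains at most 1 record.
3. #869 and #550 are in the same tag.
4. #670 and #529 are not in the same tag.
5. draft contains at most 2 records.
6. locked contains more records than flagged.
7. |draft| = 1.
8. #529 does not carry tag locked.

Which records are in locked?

locked = {#550, #869}

From (8): #529 ∉ locked.
Suppose #550 ∉ locked: no assignment then satisfies all the clues, so #550 ∈ locked.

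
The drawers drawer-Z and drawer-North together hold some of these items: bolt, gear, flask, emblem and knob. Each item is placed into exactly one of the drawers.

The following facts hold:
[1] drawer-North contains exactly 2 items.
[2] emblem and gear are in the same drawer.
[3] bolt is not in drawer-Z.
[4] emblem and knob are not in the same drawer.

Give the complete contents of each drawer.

drawer-Z = {emblem, flask, gear}; drawer-North = {bolt, knob}

From (3): bolt ∉ drawer-Z.
Only one drawer left: bolt ∈ drawer-North.
Suppose gear ∉ drawer-Z: no assignment then satisfies all the clues, so gear ∈ drawer-Z.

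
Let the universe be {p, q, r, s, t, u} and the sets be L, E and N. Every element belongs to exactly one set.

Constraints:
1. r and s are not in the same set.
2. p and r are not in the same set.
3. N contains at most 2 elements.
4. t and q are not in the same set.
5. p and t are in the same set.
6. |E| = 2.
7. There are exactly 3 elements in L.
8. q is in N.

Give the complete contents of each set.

L = {p, s, t}; E = {r, u}; N = {q}

From (8): q ∈ N.
(4): t ∉ N.
(5): p matches t: p ∉ N.
Suppose p ∉ L: no assignment then satisfies all the clues, so p ∈ L.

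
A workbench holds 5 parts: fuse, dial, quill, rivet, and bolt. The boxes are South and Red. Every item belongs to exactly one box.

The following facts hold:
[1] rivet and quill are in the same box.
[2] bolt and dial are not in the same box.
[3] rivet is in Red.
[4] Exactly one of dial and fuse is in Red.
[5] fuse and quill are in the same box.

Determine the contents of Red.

Red = {bolt, fuse, quill, rivet}

From (3): rivet ∈ Red.
(1): quill matches rivet: quill ∉ South.
(1): quill matches rivet: quill ∈ Red.
(5): fuse matches quill: fuse ∉ South.
(5): fuse matches quill: fuse ∈ Red.
(4) (exactly one): dial ∉ Red.
Only one box left: dial ∈ South.
(2): bolt ∉ South.
Only one box left: bolt ∈ Red.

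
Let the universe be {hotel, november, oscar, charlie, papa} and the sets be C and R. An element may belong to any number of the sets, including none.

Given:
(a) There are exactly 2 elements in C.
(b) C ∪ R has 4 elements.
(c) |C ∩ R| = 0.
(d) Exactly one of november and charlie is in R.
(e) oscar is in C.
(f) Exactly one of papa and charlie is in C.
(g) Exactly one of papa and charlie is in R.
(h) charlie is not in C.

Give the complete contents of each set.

C = {oscar, papa}; R = {charlie, hotel}

From (e): oscar ∈ C.
From (h): charlie ∉ C.
(f) (exactly one): papa ∈ C.
(a): C already has 2, so the rest are out.
Suppose hotel ∉ R: no assignment then satisfies all the clues, so hotel ∈ R.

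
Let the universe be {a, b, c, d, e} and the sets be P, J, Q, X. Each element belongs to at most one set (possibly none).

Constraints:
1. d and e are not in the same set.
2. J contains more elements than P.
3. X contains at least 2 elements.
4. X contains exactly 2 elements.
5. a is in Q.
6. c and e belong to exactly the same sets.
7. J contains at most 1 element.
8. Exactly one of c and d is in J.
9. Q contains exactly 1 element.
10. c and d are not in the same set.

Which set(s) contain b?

b: none

From (5): a ∈ Q.
(9): Q already has 1, so the rest are out.
Suppose b ∈ P: no assignment then satisfies all the clues, so b ∉ P.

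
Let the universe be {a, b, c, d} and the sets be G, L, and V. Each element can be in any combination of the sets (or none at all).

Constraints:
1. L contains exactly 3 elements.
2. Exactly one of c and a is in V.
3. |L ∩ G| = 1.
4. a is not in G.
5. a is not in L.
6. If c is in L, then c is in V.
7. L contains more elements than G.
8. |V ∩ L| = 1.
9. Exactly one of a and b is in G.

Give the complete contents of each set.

G = {b}; L = {b, c, d}; V = {c}

From (4): a ∉ G.
From (5): a ∉ L.
(1): only 3 candidates remain for L, so all are in.
(6): c ∈ V.
(9) (exactly one): b ∈ G.
(2) (exactly one): a ∉ V.
Suppose b ∈ V: no assignment then satisfies all the clues, so b ∉ V.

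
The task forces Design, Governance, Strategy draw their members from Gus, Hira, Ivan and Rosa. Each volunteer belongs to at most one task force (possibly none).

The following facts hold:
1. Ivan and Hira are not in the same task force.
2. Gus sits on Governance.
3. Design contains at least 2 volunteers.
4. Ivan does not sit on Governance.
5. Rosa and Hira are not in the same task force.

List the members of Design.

Design = {Ivan, Rosa}

From (2): Gus ∈ Governance.
From (4): Ivan ∉ Governance.
Suppose Hira ∈ Design: no assignment then satisfies all the clues, so Hira ∉ Design.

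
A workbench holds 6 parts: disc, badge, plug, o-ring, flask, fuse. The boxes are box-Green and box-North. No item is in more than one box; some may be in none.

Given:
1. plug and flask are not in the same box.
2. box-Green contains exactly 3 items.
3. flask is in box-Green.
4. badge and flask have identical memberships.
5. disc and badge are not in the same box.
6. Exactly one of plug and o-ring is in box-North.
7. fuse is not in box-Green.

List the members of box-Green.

From (3): flask ∈ box-Green.
From (7): fuse ∉ box-Green.
(1): plug ∉ box-Green.
(4): badge matches flask: badge ∈ box-Green.
(5): disc ∉ box-Green.
(2): only 3 candidates remain for box-Green, so all are in.
(6) (exactly one): plug ∈ box-North.

box-Green = {badge, flask, o-ring}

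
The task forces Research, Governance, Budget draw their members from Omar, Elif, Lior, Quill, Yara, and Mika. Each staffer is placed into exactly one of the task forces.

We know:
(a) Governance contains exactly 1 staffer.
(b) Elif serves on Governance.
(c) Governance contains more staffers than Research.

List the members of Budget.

From (b): Elif ∈ Governance.
(a): Governance already has 1, so the rest are out.
Suppose Omar ∉ Budget: no assignment then satisfies all the clues, so Omar ∈ Budget.

Budget = {Lior, Mika, Omar, Quill, Yara}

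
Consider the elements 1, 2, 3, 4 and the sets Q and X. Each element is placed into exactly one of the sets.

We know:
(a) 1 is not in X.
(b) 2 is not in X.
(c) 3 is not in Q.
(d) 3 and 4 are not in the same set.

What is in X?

X = {3}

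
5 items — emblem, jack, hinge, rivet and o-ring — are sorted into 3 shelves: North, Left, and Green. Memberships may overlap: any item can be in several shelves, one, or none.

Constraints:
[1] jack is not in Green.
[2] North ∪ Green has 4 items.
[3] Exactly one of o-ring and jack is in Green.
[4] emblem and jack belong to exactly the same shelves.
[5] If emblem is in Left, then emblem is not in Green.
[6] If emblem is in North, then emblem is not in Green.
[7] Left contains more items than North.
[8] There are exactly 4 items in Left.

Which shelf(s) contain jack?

jack: Left, North

From (1): jack ∉ Green.
(3) (exactly one): o-ring ∈ Green.
(4): emblem matches jack: emblem ∉ Green.
Suppose jack ∉ North: no assignment then satisfies all the clues, so jack ∈ North.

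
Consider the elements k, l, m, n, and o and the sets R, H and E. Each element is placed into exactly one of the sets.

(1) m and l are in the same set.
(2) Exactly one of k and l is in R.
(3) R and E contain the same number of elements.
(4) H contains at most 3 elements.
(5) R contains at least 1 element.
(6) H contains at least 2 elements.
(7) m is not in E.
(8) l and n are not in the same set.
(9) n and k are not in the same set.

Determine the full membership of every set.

R = {k}; H = {l, m, o}; E = {n}

From (7): m ∉ E.
(1): l matches m: l ∉ E.
Suppose k ∉ R: no assignment then satisfies all the clues, so k ∈ R.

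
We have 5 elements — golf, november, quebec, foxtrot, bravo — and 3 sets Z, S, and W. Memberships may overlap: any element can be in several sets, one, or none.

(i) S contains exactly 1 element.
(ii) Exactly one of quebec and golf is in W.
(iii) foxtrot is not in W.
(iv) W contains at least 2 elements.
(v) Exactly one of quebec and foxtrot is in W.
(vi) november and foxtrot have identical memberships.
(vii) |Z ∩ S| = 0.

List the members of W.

W = {bravo, quebec}

From (iii): foxtrot ∉ W.
(v) (exactly one): quebec ∈ W.
(vi): november matches foxtrot: november ∉ W.
(ii) (exactly one): golf ∉ W.
(iv): only 2 candidates remain for W, so all are in.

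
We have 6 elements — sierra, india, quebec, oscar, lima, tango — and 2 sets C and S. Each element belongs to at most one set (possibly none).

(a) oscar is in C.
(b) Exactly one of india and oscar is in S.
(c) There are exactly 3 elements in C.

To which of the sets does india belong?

From (a): oscar ∈ C.
(b) (exactly one): india ∈ S.

india: S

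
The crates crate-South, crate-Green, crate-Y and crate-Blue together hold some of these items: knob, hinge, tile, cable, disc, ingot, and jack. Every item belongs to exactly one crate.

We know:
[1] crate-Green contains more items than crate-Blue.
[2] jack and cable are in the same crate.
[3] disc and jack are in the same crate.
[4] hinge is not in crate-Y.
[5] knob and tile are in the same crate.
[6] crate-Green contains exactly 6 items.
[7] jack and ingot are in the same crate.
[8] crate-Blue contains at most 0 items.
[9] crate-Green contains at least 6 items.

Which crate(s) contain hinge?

hinge: crate-South

From (4): hinge ∉ crate-Y.
(8): crate-Blue already has 0, so the rest are out.
Suppose hinge ∉ crate-South: no assignment then satisfies all the clues, so hinge ∈ crate-South.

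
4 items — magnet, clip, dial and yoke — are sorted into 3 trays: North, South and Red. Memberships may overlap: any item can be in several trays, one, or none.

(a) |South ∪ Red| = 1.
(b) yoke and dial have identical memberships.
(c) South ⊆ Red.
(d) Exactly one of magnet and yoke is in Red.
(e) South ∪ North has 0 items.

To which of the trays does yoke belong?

yoke: none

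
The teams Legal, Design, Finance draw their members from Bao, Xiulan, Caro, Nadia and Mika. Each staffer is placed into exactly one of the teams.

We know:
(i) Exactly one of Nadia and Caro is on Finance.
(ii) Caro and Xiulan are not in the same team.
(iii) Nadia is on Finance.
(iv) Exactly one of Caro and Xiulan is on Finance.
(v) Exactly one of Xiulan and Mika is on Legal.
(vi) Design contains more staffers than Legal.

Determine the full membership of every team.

Legal = {Mika}; Design = {Bao, Caro}; Finance = {Nadia, Xiulan}

From (iii): Nadia ∈ Finance.
(i) (exactly one): Caro ∉ Finance.
(iv) (exactly one): Xiulan ∈ Finance.
(v) (exactly one): Mika ∈ Legal.
Suppose Bao ∈ Legal: no assignment then satisfies all the clues, so Bao ∉ Legal.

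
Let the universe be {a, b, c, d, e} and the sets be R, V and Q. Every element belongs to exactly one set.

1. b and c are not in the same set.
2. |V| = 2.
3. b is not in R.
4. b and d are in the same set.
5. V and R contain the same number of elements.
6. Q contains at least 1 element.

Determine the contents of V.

V = {b, d}

From (3): b ∉ R.
(4): d matches b: d ∉ R.
Suppose a ∈ V: no assignment then satisfies all the clues, so a ∉ V.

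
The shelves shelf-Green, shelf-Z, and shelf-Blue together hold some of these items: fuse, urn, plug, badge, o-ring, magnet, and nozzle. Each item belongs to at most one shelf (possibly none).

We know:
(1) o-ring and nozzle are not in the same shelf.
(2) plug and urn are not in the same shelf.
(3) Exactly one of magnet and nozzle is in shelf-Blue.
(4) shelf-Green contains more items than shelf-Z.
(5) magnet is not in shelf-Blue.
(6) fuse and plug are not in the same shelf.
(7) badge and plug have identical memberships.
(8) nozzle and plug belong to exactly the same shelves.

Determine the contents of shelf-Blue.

shelf-Blue = {badge, nozzle, plug}

From (5): magnet ∉ shelf-Blue.
(3) (exactly one): nozzle ∈ shelf-Blue.
(8): plug matches nozzle: plug ∉ shelf-Green.
(8): plug matches nozzle: plug ∉ shelf-Z.
(8): plug matches nozzle: plug ∈ shelf-Blue.
(1): o-ring ∉ shelf-Blue.
(2): urn ∉ shelf-Blue.
(6): fuse ∉ shelf-Blue.
(7): badge matches plug: badge ∉ shelf-Green.
(7): badge matches plug: badge ∉ shelf-Z.
(7): badge matches plug: badge ∈ shelf-Blue.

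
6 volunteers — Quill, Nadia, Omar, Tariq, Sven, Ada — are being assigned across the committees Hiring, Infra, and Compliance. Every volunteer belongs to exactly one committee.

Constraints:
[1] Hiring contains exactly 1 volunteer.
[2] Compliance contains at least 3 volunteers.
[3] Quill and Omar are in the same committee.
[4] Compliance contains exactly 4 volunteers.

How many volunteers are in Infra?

1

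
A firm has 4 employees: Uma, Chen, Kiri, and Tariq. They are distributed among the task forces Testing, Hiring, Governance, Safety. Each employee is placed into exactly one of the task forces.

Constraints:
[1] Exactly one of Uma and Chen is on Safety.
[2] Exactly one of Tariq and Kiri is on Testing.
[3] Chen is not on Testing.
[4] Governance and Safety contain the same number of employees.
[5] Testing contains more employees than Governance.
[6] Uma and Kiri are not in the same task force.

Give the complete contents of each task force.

Testing = {Tariq, Uma}; Hiring = {}; Governance = {Kiri}; Safety = {Chen}

From (3): Chen ∉ Testing.
Suppose Uma ∉ Testing: no assignment then satisfies all the clues, so Uma ∈ Testing.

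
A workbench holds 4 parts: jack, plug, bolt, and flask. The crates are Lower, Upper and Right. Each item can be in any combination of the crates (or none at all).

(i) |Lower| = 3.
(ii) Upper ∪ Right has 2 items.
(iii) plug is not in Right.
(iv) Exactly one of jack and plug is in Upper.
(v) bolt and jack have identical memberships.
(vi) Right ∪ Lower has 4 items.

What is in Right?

Right = {flask}

From (iii): plug ∉ Right.
Suppose jack ∈ Right: no assignment then satisfies all the clues, so jack ∉ Right.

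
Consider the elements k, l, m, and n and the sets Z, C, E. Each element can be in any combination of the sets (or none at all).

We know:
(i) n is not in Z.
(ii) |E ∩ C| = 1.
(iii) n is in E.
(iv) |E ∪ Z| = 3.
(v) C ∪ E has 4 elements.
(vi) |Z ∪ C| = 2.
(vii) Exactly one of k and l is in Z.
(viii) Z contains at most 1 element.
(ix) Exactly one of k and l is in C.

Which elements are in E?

E = {k, l, n}

From (i): n ∉ Z.
From (iii): n ∈ E.
Suppose k ∉ E: no assignment then satisfies all the clues, so k ∈ E.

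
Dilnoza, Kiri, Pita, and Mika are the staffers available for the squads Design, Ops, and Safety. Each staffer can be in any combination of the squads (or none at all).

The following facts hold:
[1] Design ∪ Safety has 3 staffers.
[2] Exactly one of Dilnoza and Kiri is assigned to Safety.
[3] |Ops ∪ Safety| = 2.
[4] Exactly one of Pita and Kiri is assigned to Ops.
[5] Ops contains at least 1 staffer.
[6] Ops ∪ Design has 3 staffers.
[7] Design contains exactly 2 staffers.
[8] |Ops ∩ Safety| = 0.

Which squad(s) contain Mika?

Mika: Design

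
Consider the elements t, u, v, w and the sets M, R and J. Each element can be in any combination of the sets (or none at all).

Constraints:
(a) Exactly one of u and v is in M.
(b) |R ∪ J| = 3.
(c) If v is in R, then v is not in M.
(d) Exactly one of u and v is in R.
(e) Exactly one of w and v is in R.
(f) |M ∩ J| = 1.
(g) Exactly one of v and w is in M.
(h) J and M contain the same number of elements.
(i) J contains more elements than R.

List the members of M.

M = {u, w}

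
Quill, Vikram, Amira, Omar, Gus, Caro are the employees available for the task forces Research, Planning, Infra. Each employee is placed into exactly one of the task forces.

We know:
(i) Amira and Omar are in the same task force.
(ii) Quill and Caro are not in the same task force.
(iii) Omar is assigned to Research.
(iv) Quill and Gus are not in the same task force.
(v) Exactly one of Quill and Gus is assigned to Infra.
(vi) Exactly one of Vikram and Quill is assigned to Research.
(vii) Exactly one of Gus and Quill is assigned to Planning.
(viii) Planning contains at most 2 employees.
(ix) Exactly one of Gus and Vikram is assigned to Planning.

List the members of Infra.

Infra = {Quill}

From (iii): Omar ∈ Research.
(i): Amira matches Omar: Amira ∈ Research.
Suppose Quill ∉ Infra: no assignment then satisfies all the clues, so Quill ∈ Infra.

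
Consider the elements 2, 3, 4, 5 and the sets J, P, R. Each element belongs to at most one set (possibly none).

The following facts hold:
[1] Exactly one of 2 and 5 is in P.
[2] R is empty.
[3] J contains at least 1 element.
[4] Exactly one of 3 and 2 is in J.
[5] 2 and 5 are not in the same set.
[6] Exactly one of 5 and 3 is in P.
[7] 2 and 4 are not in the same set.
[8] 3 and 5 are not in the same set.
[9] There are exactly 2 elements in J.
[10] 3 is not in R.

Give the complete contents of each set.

From (10): 3 ∉ R.
(2): R already has 0, so the rest are out.
Suppose 2 ∈ J: no assignment then satisfies all the clues, so 2 ∉ J.

J = {3, 4}; P = {5}; R = {}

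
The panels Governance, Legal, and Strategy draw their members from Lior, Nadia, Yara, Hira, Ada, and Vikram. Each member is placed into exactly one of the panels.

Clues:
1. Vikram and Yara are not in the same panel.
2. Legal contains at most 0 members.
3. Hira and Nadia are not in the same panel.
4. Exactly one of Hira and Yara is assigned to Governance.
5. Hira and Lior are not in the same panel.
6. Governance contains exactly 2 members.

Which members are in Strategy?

Strategy = {Ada, Lior, Nadia, Yara}

(2): Legal already has 0, so the rest are out.
Suppose Lior ∉ Strategy: no assignment then satisfies all the clues, so Lior ∈ Strategy.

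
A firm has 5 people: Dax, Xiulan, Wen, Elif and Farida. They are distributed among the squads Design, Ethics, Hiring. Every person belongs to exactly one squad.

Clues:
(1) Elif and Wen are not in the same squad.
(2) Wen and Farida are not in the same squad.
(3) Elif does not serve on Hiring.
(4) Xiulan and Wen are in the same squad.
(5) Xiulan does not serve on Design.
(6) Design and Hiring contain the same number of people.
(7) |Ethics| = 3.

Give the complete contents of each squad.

Design = {Elif}; Ethics = {Dax, Wen, Xiulan}; Hiring = {Farida}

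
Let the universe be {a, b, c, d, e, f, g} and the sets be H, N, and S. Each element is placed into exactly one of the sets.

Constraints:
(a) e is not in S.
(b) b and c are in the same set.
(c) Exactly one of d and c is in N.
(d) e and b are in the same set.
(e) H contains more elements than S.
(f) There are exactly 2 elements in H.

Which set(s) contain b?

b: N

From (a): e ∉ S.
(d): b matches e: b ∉ S.
(b): c matches b: c ∉ S.
Suppose b ∈ H: no assignment then satisfies all the clues, so b ∉ H.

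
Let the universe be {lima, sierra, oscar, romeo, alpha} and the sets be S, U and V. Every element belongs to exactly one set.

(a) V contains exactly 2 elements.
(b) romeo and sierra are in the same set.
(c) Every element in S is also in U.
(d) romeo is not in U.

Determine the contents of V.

V = {romeo, sierra}

From (d): romeo ∉ U.
(b): sierra matches romeo: sierra ∉ U.
(c) contrapositive: sierra ∉ S.
(c) contrapositive: romeo ∉ S.
Only one set left: sierra ∈ V.
Only one set left: romeo ∈ V.
(a): V already has 2, so the rest are out.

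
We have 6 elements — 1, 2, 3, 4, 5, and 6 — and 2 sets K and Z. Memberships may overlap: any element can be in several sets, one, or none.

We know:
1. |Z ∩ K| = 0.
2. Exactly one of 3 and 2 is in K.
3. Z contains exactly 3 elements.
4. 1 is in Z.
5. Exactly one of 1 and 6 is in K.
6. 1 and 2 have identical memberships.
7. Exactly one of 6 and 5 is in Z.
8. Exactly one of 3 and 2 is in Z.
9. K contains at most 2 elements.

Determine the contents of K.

K = {3, 6}

From (4): 1 ∈ Z.
(6): 2 matches 1: 2 ∈ Z.
(8) (exactly one): 3 ∉ Z.
Suppose 1 ∈ K: no assignment then satisfies all the clues, so 1 ∉ K.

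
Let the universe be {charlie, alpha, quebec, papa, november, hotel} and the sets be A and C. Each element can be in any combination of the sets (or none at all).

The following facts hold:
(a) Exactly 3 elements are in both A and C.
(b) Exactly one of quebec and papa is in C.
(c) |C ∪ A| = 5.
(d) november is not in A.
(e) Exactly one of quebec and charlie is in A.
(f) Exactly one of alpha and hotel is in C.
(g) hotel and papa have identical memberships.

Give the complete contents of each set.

A = {alpha, charlie, hotel, papa}; C = {charlie, hotel, november, papa}

From (d): november ∉ A.
Suppose charlie ∉ A: no assignment then satisfies all the clues, so charlie ∈ A.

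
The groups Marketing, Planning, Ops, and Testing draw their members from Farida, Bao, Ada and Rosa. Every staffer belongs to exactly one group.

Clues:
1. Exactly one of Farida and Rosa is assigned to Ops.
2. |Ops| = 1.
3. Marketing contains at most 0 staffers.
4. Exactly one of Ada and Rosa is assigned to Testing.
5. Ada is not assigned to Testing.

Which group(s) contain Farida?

Farida: Ops

From (5): Ada ∉ Testing.
(3): Marketing already has 0, so the rest are out.
(4) (exactly one): Rosa ∈ Testing.
(1) (exactly one): Farida ∈ Ops.
(2): Ops already has 1, so the rest are out.
Only one group left: Ada ∈ Planning.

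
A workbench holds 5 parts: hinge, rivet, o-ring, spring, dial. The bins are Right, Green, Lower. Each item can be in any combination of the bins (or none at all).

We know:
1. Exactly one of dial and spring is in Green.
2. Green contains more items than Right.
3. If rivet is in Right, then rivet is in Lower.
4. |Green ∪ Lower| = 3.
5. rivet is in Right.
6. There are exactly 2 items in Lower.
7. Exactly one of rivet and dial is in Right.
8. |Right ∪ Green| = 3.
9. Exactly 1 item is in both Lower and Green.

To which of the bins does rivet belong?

From (5): rivet ∈ Right.
(3): rivet ∈ Lower.
(7) (exactly one): dial ∉ Right.
Suppose rivet ∈ Green: no assignment then satisfies all the clues, so rivet ∉ Green.

rivet: Lower, Right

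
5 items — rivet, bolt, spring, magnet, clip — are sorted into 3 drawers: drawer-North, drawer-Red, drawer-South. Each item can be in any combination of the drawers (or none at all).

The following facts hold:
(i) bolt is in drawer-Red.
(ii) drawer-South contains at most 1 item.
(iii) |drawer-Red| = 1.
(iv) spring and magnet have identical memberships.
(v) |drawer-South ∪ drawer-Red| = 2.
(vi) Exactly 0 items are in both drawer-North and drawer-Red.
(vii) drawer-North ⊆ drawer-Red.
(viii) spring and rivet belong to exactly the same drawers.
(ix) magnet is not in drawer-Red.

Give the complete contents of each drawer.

From (i): bolt ∈ drawer-Red.
From (ix): magnet ∉ drawer-Red.
(iii): drawer-Red already has 1, so the rest are out.
(vii) contrapositive: rivet ∉ drawer-North.
(vii) contrapositive: spring ∉ drawer-North.
(vii) contrapositive: magnet ∉ drawer-North.
(vii) contrapositive: clip ∉ drawer-North.
Suppose rivet ∈ drawer-South: no assignment then satisfies all the clues, so rivet ∉ drawer-South.

drawer-North = {}; drawer-Red = {bolt}; drawer-South = {clip}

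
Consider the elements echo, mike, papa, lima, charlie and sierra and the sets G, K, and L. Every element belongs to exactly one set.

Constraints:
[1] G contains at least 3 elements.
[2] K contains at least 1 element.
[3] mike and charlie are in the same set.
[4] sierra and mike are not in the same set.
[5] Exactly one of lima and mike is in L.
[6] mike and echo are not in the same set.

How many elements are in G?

3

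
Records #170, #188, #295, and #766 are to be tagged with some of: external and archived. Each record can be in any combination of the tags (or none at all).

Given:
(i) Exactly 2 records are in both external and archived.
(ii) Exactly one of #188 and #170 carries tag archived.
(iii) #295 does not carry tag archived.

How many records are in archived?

2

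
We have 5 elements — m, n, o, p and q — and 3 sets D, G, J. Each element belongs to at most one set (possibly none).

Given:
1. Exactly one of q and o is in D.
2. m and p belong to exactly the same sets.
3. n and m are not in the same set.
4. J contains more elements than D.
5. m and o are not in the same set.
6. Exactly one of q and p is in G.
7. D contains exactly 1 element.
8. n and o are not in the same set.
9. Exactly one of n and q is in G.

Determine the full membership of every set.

D = {o}; G = {q}; J = {m, p}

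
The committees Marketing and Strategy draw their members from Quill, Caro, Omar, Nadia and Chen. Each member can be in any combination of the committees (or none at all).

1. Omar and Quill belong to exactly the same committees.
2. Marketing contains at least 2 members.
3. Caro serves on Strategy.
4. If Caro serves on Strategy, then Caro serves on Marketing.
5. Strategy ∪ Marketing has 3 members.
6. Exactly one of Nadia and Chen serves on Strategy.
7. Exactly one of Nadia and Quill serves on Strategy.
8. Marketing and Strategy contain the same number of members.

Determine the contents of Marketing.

Marketing = {Caro, Chen}

From (3): Caro ∈ Strategy.
(4): Caro ∈ Marketing.
Suppose Quill ∈ Marketing: no assignment then satisfies all the clues, so Quill ∉ Marketing.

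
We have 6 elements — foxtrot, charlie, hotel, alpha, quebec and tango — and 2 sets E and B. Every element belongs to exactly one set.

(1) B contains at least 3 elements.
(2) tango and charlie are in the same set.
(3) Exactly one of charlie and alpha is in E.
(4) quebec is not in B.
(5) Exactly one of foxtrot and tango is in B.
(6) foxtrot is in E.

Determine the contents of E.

E = {alpha, foxtrot, quebec}

From (4): quebec ∉ B.
From (6): foxtrot ∈ E.
(5) (exactly one): tango ∈ B.
Only one set left: quebec ∈ E.
(2): charlie matches tango: charlie ∉ E.
(2): charlie matches tango: charlie ∈ B.
(3) (exactly one): alpha ∈ E.
(1): only 3 candidates remain for B, so all are in.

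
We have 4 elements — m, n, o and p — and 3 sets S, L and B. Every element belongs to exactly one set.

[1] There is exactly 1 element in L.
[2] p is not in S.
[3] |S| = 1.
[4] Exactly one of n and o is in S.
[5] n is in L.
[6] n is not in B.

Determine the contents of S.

S = {o}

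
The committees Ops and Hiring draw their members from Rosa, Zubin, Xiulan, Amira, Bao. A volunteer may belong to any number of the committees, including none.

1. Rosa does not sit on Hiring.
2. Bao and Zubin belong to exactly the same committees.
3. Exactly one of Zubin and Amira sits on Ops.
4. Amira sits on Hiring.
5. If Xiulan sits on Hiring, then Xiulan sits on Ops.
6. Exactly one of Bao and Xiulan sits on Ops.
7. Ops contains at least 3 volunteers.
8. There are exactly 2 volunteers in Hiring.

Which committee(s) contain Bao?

From (1): Rosa ∉ Hiring.
From (4): Amira ∈ Hiring.
Suppose Bao ∈ Ops: no assignment then satisfies all the clues, so Bao ∉ Ops.

Bao: none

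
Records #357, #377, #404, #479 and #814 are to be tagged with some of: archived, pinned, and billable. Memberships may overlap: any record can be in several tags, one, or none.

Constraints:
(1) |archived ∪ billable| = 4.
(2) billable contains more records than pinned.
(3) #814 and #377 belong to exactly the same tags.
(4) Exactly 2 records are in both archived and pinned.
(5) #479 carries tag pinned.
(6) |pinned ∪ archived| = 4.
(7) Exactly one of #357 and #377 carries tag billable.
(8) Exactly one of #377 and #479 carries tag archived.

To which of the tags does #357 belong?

#357: none

From (5): #479 ∈ pinned.
Suppose #357 ∈ archived: no assignment then satisfies all the clues, so #357 ∉ archived.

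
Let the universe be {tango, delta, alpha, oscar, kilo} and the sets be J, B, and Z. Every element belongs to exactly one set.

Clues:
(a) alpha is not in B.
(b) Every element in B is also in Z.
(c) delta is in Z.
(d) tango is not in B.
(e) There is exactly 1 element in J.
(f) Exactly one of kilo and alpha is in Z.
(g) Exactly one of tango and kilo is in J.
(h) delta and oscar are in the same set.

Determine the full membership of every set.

From (a): alpha ∉ B.
From (c): delta ∈ Z.
From (d): tango ∉ B.
(h): oscar matches delta: oscar ∉ J.
(h): oscar matches delta: oscar ∉ B.
(h): oscar matches delta: oscar ∈ Z.
Suppose tango ∈ J: no assignment then satisfies all the clues, so tango ∉ J.

J = {kilo}; B = {}; Z = {alpha, delta, oscar, tango}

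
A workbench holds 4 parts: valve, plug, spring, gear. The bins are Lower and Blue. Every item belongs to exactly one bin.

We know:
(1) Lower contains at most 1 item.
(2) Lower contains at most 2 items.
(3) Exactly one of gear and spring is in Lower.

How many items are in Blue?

3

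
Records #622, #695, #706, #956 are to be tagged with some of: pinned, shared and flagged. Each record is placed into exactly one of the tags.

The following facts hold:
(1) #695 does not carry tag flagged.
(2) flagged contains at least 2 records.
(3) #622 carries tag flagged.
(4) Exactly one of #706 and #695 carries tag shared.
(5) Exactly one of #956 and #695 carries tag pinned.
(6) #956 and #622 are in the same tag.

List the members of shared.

shared = {#706}

From (1): #695 ∉ flagged.
From (3): #622 ∈ flagged.
(6): #956 matches #622: #956 ∉ pinned.
(6): #956 matches #622: #956 ∉ shared.
(6): #956 matches #622: #956 ∈ flagged.
(5) (exactly one): #695 ∈ pinned.
(4) (exactly one): #706 ∈ shared.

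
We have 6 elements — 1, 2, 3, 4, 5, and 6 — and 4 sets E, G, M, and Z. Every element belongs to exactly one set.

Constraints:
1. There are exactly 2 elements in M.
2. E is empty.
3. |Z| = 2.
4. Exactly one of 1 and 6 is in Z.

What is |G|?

2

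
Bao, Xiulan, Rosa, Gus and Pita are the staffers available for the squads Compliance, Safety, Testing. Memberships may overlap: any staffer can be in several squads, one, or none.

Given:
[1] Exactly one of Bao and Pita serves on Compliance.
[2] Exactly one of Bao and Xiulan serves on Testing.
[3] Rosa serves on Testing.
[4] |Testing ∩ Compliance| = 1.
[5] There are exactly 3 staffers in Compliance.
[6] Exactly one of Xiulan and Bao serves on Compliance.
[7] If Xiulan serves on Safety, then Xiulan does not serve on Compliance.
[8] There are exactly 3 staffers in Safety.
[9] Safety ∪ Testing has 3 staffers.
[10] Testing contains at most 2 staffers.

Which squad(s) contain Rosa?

Rosa: Compliance, Safety, Testing

From (3): Rosa ∈ Testing.
Suppose Rosa ∉ Compliance: no assignment then satisfies all the clues, so Rosa ∈ Compliance.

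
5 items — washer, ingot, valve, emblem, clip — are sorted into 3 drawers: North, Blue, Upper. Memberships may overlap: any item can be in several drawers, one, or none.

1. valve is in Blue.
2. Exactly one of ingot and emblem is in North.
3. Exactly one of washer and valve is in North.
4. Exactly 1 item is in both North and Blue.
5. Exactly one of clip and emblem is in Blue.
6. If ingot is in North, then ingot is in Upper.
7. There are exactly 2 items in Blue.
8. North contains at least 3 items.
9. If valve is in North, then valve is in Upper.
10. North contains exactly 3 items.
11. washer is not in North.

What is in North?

North = {clip, ingot, valve}

From (1): valve ∈ Blue.
From (11): washer ∉ North.
(3) (exactly one): valve ∈ North.
(9): valve ∈ Upper.
Suppose ingot ∉ North: no assignment then satisfies all the clues, so ingot ∈ North.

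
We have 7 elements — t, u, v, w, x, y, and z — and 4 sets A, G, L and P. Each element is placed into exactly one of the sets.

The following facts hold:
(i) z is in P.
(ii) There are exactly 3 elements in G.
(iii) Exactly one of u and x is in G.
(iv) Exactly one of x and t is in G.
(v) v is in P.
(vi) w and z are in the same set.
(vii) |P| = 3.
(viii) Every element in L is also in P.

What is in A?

A = {x}

From (i): z ∈ P.
From (v): v ∈ P.
(vi): w matches z: w ∉ A.
(vi): w matches z: w ∉ G.
(vi): w matches z: w ∉ L.
(vi): w matches z: w ∈ P.
(vii): P already has 3, so the rest are out.
(viii) contrapositive: t ∉ L.
(viii) contrapositive: u ∉ L.
(viii) contrapositive: x ∉ L.
(viii) contrapositive: y ∉ L.
Suppose t ∈ A: no assignment then satisfies all the clues, so t ∉ A.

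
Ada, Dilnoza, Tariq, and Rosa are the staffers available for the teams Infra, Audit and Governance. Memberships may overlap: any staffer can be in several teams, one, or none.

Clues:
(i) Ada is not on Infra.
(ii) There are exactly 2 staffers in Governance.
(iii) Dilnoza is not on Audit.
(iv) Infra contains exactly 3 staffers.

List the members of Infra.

Infra = {Dilnoza, Rosa, Tariq}

From (i): Ada ∉ Infra.
From (iii): Dilnoza ∉ Audit.
(iv): only 3 candidates remain for Infra, so all are in.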